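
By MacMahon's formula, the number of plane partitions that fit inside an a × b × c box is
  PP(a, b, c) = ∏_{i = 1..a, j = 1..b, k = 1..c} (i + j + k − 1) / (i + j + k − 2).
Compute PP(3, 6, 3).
PP(3, 6, 3) = 41580

Evaluate the triple product over i = 1..3, j = 1..6, k = 1..3. The factors are (2/1) · (3/2) · (4/3) · (3/2) · (4/3) · (5/4) · (4/3) · (5/4) · … (54 factors total). The numerators and denominators telescope so the product is an integer; carrying out the multiplication exactly gives PP(3, 6, 3) = 41580.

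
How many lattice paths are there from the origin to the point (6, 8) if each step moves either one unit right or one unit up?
Number of paths = 3003

A monotone lattice path from (0, 0) to (6, 8) consists of 6 east steps and 8 north steps in some order, so it is determined by which 6 of the 14 steps are east. The count is C(14, 6) = 3003.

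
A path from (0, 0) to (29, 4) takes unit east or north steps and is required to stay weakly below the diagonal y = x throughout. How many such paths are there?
Number of paths = 35464

By the reflection principle (André's argument), the number of monotone paths to (29, 4) with n ≤ m that never go above y = x is C(33, 29) − C(33, 30) = 40920 − 5456 = 35464.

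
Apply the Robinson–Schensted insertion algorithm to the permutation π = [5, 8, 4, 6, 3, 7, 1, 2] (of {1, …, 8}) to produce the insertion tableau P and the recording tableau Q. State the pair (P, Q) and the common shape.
P = [1, 2, 7] / [3, 6] / [4, 8] / [5];  Q = [1, 2, 6] / [3, 4] / [5, 8] / [7];  common shape = (3, 2, 2, 1)

Row-insert the values π_1, π_2, … into P one at a time, bumping the leftmost entry strictly greater than the inserted value down to the next row. The recording tableau Q records, in position (i, j), the step at which that cell was added to P.
  Insert 5 (step 1): P = [5];  Q = [1]
  Insert 8 (step 2): P = [5, 8];  Q = [1, 2]
  Insert 4 (step 3): P = [4, 8] / [5];  Q = [1, 2] / [3]
  Insert 6 (step 4): P = [4, 6] / [5, 8];  Q = [1, 2] / [3, 4]
  Insert 3 (step 5): P = [3, 6] / [4, 8] / [5];  Q = [1, 2] / [3, 4] / [5]
  Insert 7 (step 6): P = [3, 6, 7] / [4, 8] / [5];  Q = [1, 2, 6] / [3, 4] / [5]
  Insert 1 (step 7): P = [1, 6, 7] / [3, 8] / [4] / [5];  Q = [1, 2, 6] / [3, 4] / [5] / [7]
  Insert 2 (step 8): P = [1, 2, 7] / [3, 6] / [4, 8] / [5];  Q = [1, 2, 6] / [3, 4] / [5, 8] / [7]
Final shape: (3, 2, 2, 1).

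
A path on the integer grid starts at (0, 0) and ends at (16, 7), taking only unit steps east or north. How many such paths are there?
Number of paths = 245157

A monotone lattice path from (0, 0) to (16, 7) consists of 16 east steps and 7 north steps in some order, so it is determined by which 16 of the 23 steps are east. The count is C(23, 16) = 245157.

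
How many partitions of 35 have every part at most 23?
p(35, parts ≤ 23) = 14688

Use the recurrence p(n, m) = p(n, m−1) + p(n−m, m): either the largest part is < m (count p(n, m−1)) or the largest part is exactly m (remove one copy of m, count p(n−m, m)). With p(0, ·) = 1 this gives p(35, parts ≤ 23) = 14688. (By conjugating Young diagrams, this also counts partitions of 35 into at most 23 parts.)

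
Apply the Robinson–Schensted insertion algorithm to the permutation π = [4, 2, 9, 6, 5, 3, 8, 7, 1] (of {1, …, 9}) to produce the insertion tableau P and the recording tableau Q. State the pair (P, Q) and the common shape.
P = [1, 3, 7] / [2, 5, 8] / [4] / [6] / [9];  Q = [1, 3, 7] / [2, 4, 8] / [5] / [6] / [9];  common shape = (3, 3, 1, 1, 1)

Row-insert the values π_1, π_2, … into P one at a time, bumping the leftmost entry strictly greater than the inserted value down to the next row. The recording tableau Q records, in position (i, j), the step at which that cell was added to P.
  Insert 4 (step 1): P = [4];  Q = [1]
  Insert 2 (step 2): P = [2] / [4];  Q = [1] / [2]
  Insert 9 (step 3): P = [2, 9] / [4];  Q = [1, 3] / [2]
  Insert 6 (step 4): P = [2, 6] / [4, 9];  Q = [1, 3] / [2, 4]
  Insert 5 (step 5): P = [2, 5] / [4, 6] / [9];  Q = [1, 3] / [2, 4] / [5]
  Insert 3 (step 6): P = [2, 3] / [4, 5] / [6] / [9];  Q = [1, 3] / [2, 4] / [5] / [6]
  Insert 8 (step 7): P = [2, 3, 8] / [4, 5] / [6] / [9];  Q = [1, 3, 7] / [2, 4] / [5] / [6]
  Insert 7 (step 8): P = [2, 3, 7] / [4, 5, 8] / [6] / [9];  Q = [1, 3, 7] / [2, 4, 8] / [5] / [6]
  Insert 1 (step 9): P = [1, 3, 7] / [2, 5, 8] / [4] / [6] / [9];  Q = [1, 3, 7] / [2, 4, 8] / [5] / [6] / [9]
Final shape: (3, 3, 1, 1, 1).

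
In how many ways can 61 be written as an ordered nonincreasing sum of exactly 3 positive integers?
p(61, 3 parts) = 310

Partitions of n into exactly k parts are in bijection with partitions of n − k into at most k parts (subtract 1 from each part). So p(61, exactly 3) = p(58, parts ≤ 3). Computing via the recurrence p(m, j) = p(m, j−1) + p(m−j, j) gives 310.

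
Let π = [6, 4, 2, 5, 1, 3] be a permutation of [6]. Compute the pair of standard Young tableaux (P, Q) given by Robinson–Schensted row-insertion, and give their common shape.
P = [1, 3] / [2, 5] / [4] / [6];  Q = [1, 4] / [2, 6] / [3] / [5];  common shape = (2, 2, 1, 1)

Row-insert the values π_1, π_2, … into P one at a time, bumping the leftmost entry strictly greater than the inserted value down to the next row. The recording tableau Q records, in position (i, j), the step at which that cell was added to P.
  Insert 6 (step 1): P = [6];  Q = [1]
  Insert 4 (step 2): P = [4] / [6];  Q = [1] / [2]
  Insert 2 (step 3): P = [2] / [4] / [6];  Q = [1] / [2] / [3]
  Insert 5 (step 4): P = [2, 5] / [4] / [6];  Q = [1, 4] / [2] / [3]
  Insert 1 (step 5): P = [1, 5] / [2] / [4] / [6];  Q = [1, 4] / [2] / [3] / [5]
  Insert 3 (step 6): P = [1, 3] / [2, 5] / [4] / [6];  Q = [1, 4] / [2, 6] / [3] / [5]
Final shape: (2, 2, 1, 1).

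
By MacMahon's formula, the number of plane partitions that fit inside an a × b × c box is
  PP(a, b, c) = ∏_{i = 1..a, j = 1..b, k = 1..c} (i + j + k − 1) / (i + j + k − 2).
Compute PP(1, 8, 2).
PP(1, 8, 2) = 45

Evaluate the triple product over i = 1..1, j = 1..8, k = 1..2. The factors are (2/1) · (3/2) · (3/2) · (4/3) · (4/3) · (5/4) · (5/4) · (6/5) · … (16 factors total). The numerators and denominators telescope so the product is an integer; carrying out the multiplication exactly gives PP(1, 8, 2) = 45.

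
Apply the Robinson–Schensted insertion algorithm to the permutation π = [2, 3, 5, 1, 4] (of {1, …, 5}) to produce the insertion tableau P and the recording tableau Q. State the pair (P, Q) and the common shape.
P = [1, 3, 4] / [2, 5];  Q = [1, 2, 3] / [4, 5];  common shape = (3, 2)

Row-insert the values π_1, π_2, … into P one at a time, bumping the leftmost entry strictly greater than the inserted value down to the next row. The recording tableau Q records, in position (i, j), the step at which that cell was added to P.
  Insert 2 (step 1): P = [2];  Q = [1]
  Insert 3 (step 2): P = [2, 3];  Q = [1, 2]
  Insert 5 (step 3): P = [2, 3, 5];  Q = [1, 2, 3]
  Insert 1 (step 4): P = [1, 3, 5] / [2];  Q = [1, 2, 3] / [4]
  Insert 4 (step 5): P = [1, 3, 4] / [2, 5];  Q = [1, 2, 3] / [4, 5]
Final shape: (3, 2).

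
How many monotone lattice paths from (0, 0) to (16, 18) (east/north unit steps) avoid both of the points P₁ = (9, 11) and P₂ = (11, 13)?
Number of paths = 1252449942

Inclusion–exclusion. Total paths: C(34, 16) = 2203961430. Through P₁: C(20, 9)·C(14, 7) = 576438720. Through P₂: C(24, 11)·C(10, 5) = 629028288. Since P₁ is strictly southwest of P₂, a monotone path through both must visit P₁ then P₂; paths through both = C(20, 9)·C(4, 2)·C(10, 5) = 253955520. Avoid both = 2203961430 − 576438720 − 629028288 + 253955520 = 1252449942.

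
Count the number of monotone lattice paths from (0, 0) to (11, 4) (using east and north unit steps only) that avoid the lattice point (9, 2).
Number of paths = 1035

Total paths from (0, 0) to (11, 4): C(15, 11) = 1365. Paths through (9, 2): (paths (0, 0) → (9, 2)) × (paths (9, 2) → (11, 4)) = C(11, 9) · C(4, 2) = 55 · 6 = 330. Avoidance count = 1365 − 330 = 1035.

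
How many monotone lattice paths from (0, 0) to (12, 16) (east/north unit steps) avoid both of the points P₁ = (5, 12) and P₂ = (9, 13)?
Number of paths = 19050115

Inclusion–exclusion. Total paths: C(28, 12) = 30421755. Through P₁: C(17, 5)·C(11, 7) = 2042040. Through P₂: C(22, 9)·C(6, 3) = 9948400. Since P₁ is strictly southwest of P₂, a monotone path through both must visit P₁ then P₂; paths through both = C(17, 5)·C(5, 4)·C(6, 3) = 618800. Avoid both = 30421755 − 2042040 − 9948400 + 618800 = 19050115.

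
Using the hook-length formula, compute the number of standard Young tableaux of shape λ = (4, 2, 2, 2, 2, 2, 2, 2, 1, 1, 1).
# SYT of shape (4, 2, 2, 2, 2, 2, 2, 2, 1, 1, 1) = 3627936

Hook-length formula: f^λ = n! / Π hook(c), product over all cells c of the Young diagram. For λ = (4, 2, 2, 2, 2, 2, 2, 2, 1, 1, 1), n = 21 boxes. Hook lengths by row (left-to-right, top-to-bottom): [14, 10, 2, 1]; [11, 7]; [10, 6]; [9, 5]; [8, 4]; [7, 3]; [6, 2]; [5, 1]; [3]; [2]; [1]. Product of hooks = 14082647040000. So f^λ = 21! / 14082647040000 = 51090942171709440000 / 14082647040000 = 3627936.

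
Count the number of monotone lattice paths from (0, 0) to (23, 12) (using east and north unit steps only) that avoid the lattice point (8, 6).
Number of paths = 671497008

Total paths from (0, 0) to (23, 12): C(35, 23) = 834451800. Paths through (8, 6): (paths (0, 0) → (8, 6)) × (paths (8, 6) → (23, 12)) = C(14, 8) · C(21, 15) = 3003 · 54264 = 162954792. Avoidance count = 834451800 − 162954792 = 671497008.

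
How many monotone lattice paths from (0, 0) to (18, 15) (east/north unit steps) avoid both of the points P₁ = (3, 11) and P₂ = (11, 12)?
Number of paths = 873891216

Inclusion–exclusion. Total paths: C(33, 18) = 1037158320. Through P₁: C(14, 3)·C(19, 15) = 1410864. Through P₂: C(23, 11)·C(10, 7) = 162249360. Since P₁ is strictly southwest of P₂, a monotone path through both must visit P₁ then P₂; paths through both = C(14, 3)·C(9, 8)·C(10, 7) = 393120. Avoid both = 1037158320 − 1410864 − 162249360 + 393120 = 873891216.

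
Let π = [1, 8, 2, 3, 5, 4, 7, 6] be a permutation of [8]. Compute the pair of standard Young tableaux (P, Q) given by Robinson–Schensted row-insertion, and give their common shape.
P = [1, 2, 3, 4, 6] / [5, 7] / [8];  Q = [1, 2, 4, 5, 7] / [3, 8] / [6];  common shape = (5, 2, 1)

Row-insert the values π_1, π_2, … into P one at a time, bumping the leftmost entry strictly greater than the inserted value down to the next row. The recording tableau Q records, in position (i, j), the step at which that cell was added to P.
  Insert 1 (step 1): P = [1];  Q = [1]
  Insert 8 (step 2): P = [1, 8];  Q = [1, 2]
  Insert 2 (step 3): P = [1, 2] / [8];  Q = [1, 2] / [3]
  Insert 3 (step 4): P = [1, 2, 3] / [8];  Q = [1, 2, 4] / [3]
  Insert 5 (step 5): P = [1, 2, 3, 5] / [8];  Q = [1, 2, 4, 5] / [3]
  Insert 4 (step 6): P = [1, 2, 3, 4] / [5] / [8];  Q = [1, 2, 4, 5] / [3] / [6]
  Insert 7 (step 7): P = [1, 2, 3, 4, 7] / [5] / [8];  Q = [1, 2, 4, 5, 7] / [3] / [6]
  Insert 6 (step 8): P = [1, 2, 3, 4, 6] / [5, 7] / [8];  Q = [1, 2, 4, 5, 7] / [3, 8] / [6]
Final shape: (5, 2, 1).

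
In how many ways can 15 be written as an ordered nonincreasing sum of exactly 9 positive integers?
p(15, 9 parts) = 11

Partitions of n into exactly k parts ↔ partitions of n − k into at most k parts (subtract 1 from each part). For n = 15, k = 9, the partitions are: 7+1+1+1+1+1+1+1+1, 6+2+1+1+1+1+1+1+1, 5+3+1+1+1+1+1+1+1, 5+2+2+1+1+1+1+1+1, 4+4+1+1+1+1+1+1+1, 4+3+2+1+1+1+1+1+1, 4+2+2+2+1+1+1+1+1, 3+3+3+1+1+1+1+1+1, 3+3+2+2+1+1+1+1+1, 3+2+2+2+2+1+1+1+1, 2+2+2+2+2+2+1+1+1. Count = 11.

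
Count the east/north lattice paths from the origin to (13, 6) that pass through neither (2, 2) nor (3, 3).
Number of paths = 16654

Inclusion–exclusion. Total paths: C(19, 13) = 27132. Through P₁: C(4, 2)·C(15, 11) = 8190. Through P₂: C(6, 3)·C(13, 10) = 5720. Since P₁ is strictly southwest of P₂, a monotone path through both must visit P₁ then P₂; paths through both = C(4, 2)·C(2, 1)·C(13, 10) = 3432. Avoid both = 27132 − 8190 − 5720 + 3432 = 16654.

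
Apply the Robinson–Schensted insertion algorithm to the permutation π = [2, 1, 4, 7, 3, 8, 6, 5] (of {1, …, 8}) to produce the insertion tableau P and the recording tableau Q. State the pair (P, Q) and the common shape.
P = [1, 3, 5, 8] / [2, 4, 6] / [7];  Q = [1, 3, 4, 6] / [2, 5, 7] / [8];  common shape = (4, 3, 1)

Row-insert the values π_1, π_2, … into P one at a time, bumping the leftmost entry strictly greater than the inserted value down to the next row. The recording tableau Q records, in position (i, j), the step at which that cell was added to P.
  Insert 2 (step 1): P = [2];  Q = [1]
  Insert 1 (step 2): P = [1] / [2];  Q = [1] / [2]
  Insert 4 (step 3): P = [1, 4] / [2];  Q = [1, 3] / [2]
  Insert 7 (step 4): P = [1, 4, 7] / [2];  Q = [1, 3, 4] / [2]
  Insert 3 (step 5): P = [1, 3, 7] / [2, 4];  Q = [1, 3, 4] / [2, 5]
  Insert 8 (step 6): P = [1, 3, 7, 8] / [2, 4];  Q = [1, 3, 4, 6] / [2, 5]
  Insert 6 (step 7): P = [1, 3, 6, 8] / [2, 4, 7];  Q = [1, 3, 4, 6] / [2, 5, 7]
  Insert 5 (step 8): P = [1, 3, 5, 8] / [2, 4, 6] / [7];  Q = [1, 3, 4, 6] / [2, 5, 7] / [8]
Final shape: (4, 3, 1).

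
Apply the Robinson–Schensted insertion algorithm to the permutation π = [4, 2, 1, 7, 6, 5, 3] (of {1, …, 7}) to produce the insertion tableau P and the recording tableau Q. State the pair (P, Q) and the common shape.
P = [1, 3] / [2, 5] / [4, 6] / [7];  Q = [1, 4] / [2, 5] / [3, 6] / [7];  common shape = (2, 2, 2, 1)

Row-insert the values π_1, π_2, … into P one at a time, bumping the leftmost entry strictly greater than the inserted value down to the next row. The recording tableau Q records, in position (i, j), the step at which that cell was added to P.
  Insert 4 (step 1): P = [4];  Q = [1]
  Insert 2 (step 2): P = [2] / [4];  Q = [1] / [2]
  Insert 1 (step 3): P = [1] / [2] / [4];  Q = [1] / [2] / [3]
  Insert 7 (step 4): P = [1, 7] / [2] / [4];  Q = [1, 4] / [2] / [3]
  Insert 6 (step 5): P = [1, 6] / [2, 7] / [4];  Q = [1, 4] / [2, 5] / [3]
  Insert 5 (step 6): P = [1, 5] / [2, 6] / [4, 7];  Q = [1, 4] / [2, 5] / [3, 6]
  Insert 3 (step 7): P = [1, 3] / [2, 5] / [4, 6] / [7];  Q = [1, 4] / [2, 5] / [3, 6] / [7]
Final shape: (2, 2, 2, 1).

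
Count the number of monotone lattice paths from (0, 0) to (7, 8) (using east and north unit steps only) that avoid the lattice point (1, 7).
Number of paths = 6379

Total paths from (0, 0) to (7, 8): C(15, 7) = 6435. Paths through (1, 7): (paths (0, 0) → (1, 7)) × (paths (1, 7) → (7, 8)) = C(8, 1) · C(7, 6) = 8 · 7 = 56. Avoidance count = 6435 − 56 = 6379.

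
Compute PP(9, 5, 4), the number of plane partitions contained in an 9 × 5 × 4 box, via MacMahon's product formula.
PP(9, 5, 4) = 23029990984

Evaluate the triple product over i = 1..9, j = 1..5, k = 1..4. The factors are (2/1) · (3/2) · (4/3) · (5/4) · (3/2) · (4/3) · (5/4) · (6/5) · … (180 factors total). The numerators and denominators telescope so the product is an integer; carrying out the multiplication exactly gives PP(9, 5, 4) = 23029990984.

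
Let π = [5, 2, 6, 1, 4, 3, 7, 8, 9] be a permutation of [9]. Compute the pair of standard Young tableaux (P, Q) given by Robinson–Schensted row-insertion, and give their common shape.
P = [1, 3, 7, 8, 9] / [2, 4] / [5, 6];  Q = [1, 3, 7, 8, 9] / [2, 5] / [4, 6];  common shape = (5, 2, 2)

Row-insert the values π_1, π_2, … into P one at a time, bumping the leftmost entry strictly greater than the inserted value down to the next row. The recording tableau Q records, in position (i, j), the step at which that cell was added to P.
  Insert 5 (step 1): P = [5];  Q = [1]
  Insert 2 (step 2): P = [2] / [5];  Q = [1] / [2]
  Insert 6 (step 3): P = [2, 6] / [5];  Q = [1, 3] / [2]
  Insert 1 (step 4): P = [1, 6] / [2] / [5];  Q = [1, 3] / [2] / [4]
  Insert 4 (step 5): P = [1, 4] / [2, 6] / [5];  Q = [1, 3] / [2, 5] / [4]
  Insert 3 (step 6): P = [1, 3] / [2, 4] / [5, 6];  Q = [1, 3] / [2, 5] / [4, 6]
  Insert 7 (step 7): P = [1, 3, 7] / [2, 4] / [5, 6];  Q = [1, 3, 7] / [2, 5] / [4, 6]
  Insert 8 (step 8): P = [1, 3, 7, 8] / [2, 4] / [5, 6];  Q = [1, 3, 7, 8] / [2, 5] / [4, 6]
  Insert 9 (step 9): P = [1, 3, 7, 8, 9] / [2, 4] / [5, 6];  Q = [1, 3, 7, 8, 9] / [2, 5] / [4, 6]
Final shape: (5, 2, 2).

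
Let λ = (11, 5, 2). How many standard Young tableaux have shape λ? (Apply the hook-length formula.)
# SYT of shape (11, 5, 2) = 219912

Hook-length formula: f^λ = n! / Π hook(c), product over all cells c of the Young diagram. For λ = (11, 5, 2), n = 18 boxes. Hook lengths by row (left-to-right, top-to-bottom): [13, 12, 10, 9, 8, 6, 5, 4, 3, 2, 1]; [6, 5, 3, 2, 1]; [2, 1]. Product of hooks = 29113344000. So f^λ = 18! / 29113344000 = 6402373705728000 / 29113344000 = 219912.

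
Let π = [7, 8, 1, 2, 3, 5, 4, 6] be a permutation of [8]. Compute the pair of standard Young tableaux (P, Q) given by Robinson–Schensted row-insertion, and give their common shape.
P = [1, 2, 3, 4, 6] / [5, 8] / [7];  Q = [1, 2, 5, 6, 8] / [3, 4] / [7];  common shape = (5, 2, 1)

Row-insert the values π_1, π_2, … into P one at a time, bumping the leftmost entry strictly greater than the inserted value down to the next row. The recording tableau Q records, in position (i, j), the step at which that cell was added to P.
  Insert 7 (step 1): P = [7];  Q = [1]
  Insert 8 (step 2): P = [7, 8];  Q = [1, 2]
  Insert 1 (step 3): P = [1, 8] / [7];  Q = [1, 2] / [3]
  Insert 2 (step 4): P = [1, 2] / [7, 8];  Q = [1, 2] / [3, 4]
  Insert 3 (step 5): P = [1, 2, 3] / [7, 8];  Q = [1, 2, 5] / [3, 4]
  Insert 5 (step 6): P = [1, 2, 3, 5] / [7, 8];  Q = [1, 2, 5, 6] / [3, 4]
  Insert 4 (step 7): P = [1, 2, 3, 4] / [5, 8] / [7];  Q = [1, 2, 5, 6] / [3, 4] / [7]
  Insert 6 (step 8): P = [1, 2, 3, 4, 6] / [5, 8] / [7];  Q = [1, 2, 5, 6, 8] / [3, 4] / [7]
Final shape: (5, 2, 1).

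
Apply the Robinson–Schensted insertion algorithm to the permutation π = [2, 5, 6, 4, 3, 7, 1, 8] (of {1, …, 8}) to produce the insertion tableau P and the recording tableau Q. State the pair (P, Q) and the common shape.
P = [1, 3, 6, 7, 8] / [2] / [4] / [5];  Q = [1, 2, 3, 6, 8] / [4] / [5] / [7];  common shape = (5, 1, 1, 1)

Row-insert the values π_1, π_2, … into P one at a time, bumping the leftmost entry strictly greater than the inserted value down to the next row. The recording tableau Q records, in position (i, j), the step at which that cell was added to P.
  Insert 2 (step 1): P = [2];  Q = [1]
  Insert 5 (step 2): P = [2, 5];  Q = [1, 2]
  Insert 6 (step 3): P = [2, 5, 6];  Q = [1, 2, 3]
  Insert 4 (step 4): P = [2, 4, 6] / [5];  Q = [1, 2, 3] / [4]
  Insert 3 (step 5): P = [2, 3, 6] / [4] / [5];  Q = [1, 2, 3] / [4] / [5]
  Insert 7 (step 6): P = [2, 3, 6, 7] / [4] / [5];  Q = [1, 2, 3, 6] / [4] / [5]
  Insert 1 (step 7): P = [1, 3, 6, 7] / [2] / [4] / [5];  Q = [1, 2, 3, 6] / [4] / [5] / [7]
  Insert 8 (step 8): P = [1, 3, 6, 7, 8] / [2] / [4] / [5];  Q = [1, 2, 3, 6, 8] / [4] / [5] / [7]
Final shape: (5, 1, 1, 1).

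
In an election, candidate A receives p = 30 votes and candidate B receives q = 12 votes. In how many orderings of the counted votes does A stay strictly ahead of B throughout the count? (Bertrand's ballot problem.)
Strict-lead orderings = 4739192952

Total orderings of the 42 votes with 30 for A: C(42, 30) = 11058116888. By the Bertrand ballot formula (Cycle Lemma / reflection principle), the number of orderings in which A is strictly ahead of B throughout is (p − q)/(p + q) · C(p + q, p) = (30 − 12)/(30 + 12) · 11058116888 = 4739192952.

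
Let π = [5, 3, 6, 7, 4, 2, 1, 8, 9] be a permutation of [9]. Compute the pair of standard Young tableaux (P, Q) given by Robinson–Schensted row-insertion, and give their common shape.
P = [1, 4, 7, 8, 9] / [2, 6] / [3] / [5];  Q = [1, 3, 4, 8, 9] / [2, 5] / [6] / [7];  common shape = (5, 2, 1, 1)

Row-insert the values π_1, π_2, … into P one at a time, bumping the leftmost entry strictly greater than the inserted value down to the next row. The recording tableau Q records, in position (i, j), the step at which that cell was added to P.
  Insert 5 (step 1): P = [5];  Q = [1]
  Insert 3 (step 2): P = [3] / [5];  Q = [1] / [2]
  Insert 6 (step 3): P = [3, 6] / [5];  Q = [1, 3] / [2]
  Insert 7 (step 4): P = [3, 6, 7] / [5];  Q = [1, 3, 4] / [2]
  Insert 4 (step 5): P = [3, 4, 7] / [5, 6];  Q = [1, 3, 4] / [2, 5]
  Insert 2 (step 6): P = [2, 4, 7] / [3, 6] / [5];  Q = [1, 3, 4] / [2, 5] / [6]
  Insert 1 (step 7): P = [1, 4, 7] / [2, 6] / [3] / [5];  Q = [1, 3, 4] / [2, 5] / [6] / [7]
  Insert 8 (step 8): P = [1, 4, 7, 8] / [2, 6] / [3] / [5];  Q = [1, 3, 4, 8] / [2, 5] / [6] / [7]
  Insert 9 (step 9): P = [1, 4, 7, 8, 9] / [2, 6] / [3] / [5];  Q = [1, 3, 4, 8, 9] / [2, 5] / [6] / [7]
Final shape: (5, 2, 1, 1).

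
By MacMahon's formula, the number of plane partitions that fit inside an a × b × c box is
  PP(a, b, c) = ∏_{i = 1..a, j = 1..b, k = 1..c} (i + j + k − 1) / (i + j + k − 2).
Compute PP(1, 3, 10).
PP(1, 3, 10) = 286

Evaluate the triple product over i = 1..1, j = 1..3, k = 1..10. The factors are (2/1) · (3/2) · (4/3) · (5/4) · (6/5) · (7/6) · (8/7) · (9/8) · … (30 factors total). The numerators and denominators telescope so the product is an integer; carrying out the multiplication exactly gives PP(1, 3, 10) = 286.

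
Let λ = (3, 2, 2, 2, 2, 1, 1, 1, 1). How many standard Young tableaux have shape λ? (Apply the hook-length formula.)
# SYT of shape (3, 2, 2, 2, 2, 1, 1, 1, 1) = 11375

Hook-length formula: f^λ = n! / Π hook(c), product over all cells c of the Young diagram. For λ = (3, 2, 2, 2, 2, 1, 1, 1, 1), n = 15 boxes. Hook lengths by row (left-to-right, top-to-bottom): [11, 6, 1]; [9, 4]; [8, 3]; [7, 2]; [6, 1]; [4]; [3]; [2]; [1]. Product of hooks = 114960384. So f^λ = 15! / 114960384 = 1307674368000 / 114960384 = 11375.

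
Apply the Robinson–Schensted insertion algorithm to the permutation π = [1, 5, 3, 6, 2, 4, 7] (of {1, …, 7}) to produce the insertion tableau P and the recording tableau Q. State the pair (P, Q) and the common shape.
P = [1, 2, 4, 7] / [3, 6] / [5];  Q = [1, 2, 4, 7] / [3, 6] / [5];  common shape = (4, 2, 1)

Row-insert the values π_1, π_2, … into P one at a time, bumping the leftmost entry strictly greater than the inserted value down to the next row. The recording tableau Q records, in position (i, j), the step at which that cell was added to P.
  Insert 1 (step 1): P = [1];  Q = [1]
  Insert 5 (step 2): P = [1, 5];  Q = [1, 2]
  Insert 3 (step 3): P = [1, 3] / [5];  Q = [1, 2] / [3]
  Insert 6 (step 4): P = [1, 3, 6] / [5];  Q = [1, 2, 4] / [3]
  Insert 2 (step 5): P = [1, 2, 6] / [3] / [5];  Q = [1, 2, 4] / [3] / [5]
  Insert 4 (step 6): P = [1, 2, 4] / [3, 6] / [5];  Q = [1, 2, 4] / [3, 6] / [5]
  Insert 7 (step 7): P = [1, 2, 4, 7] / [3, 6] / [5];  Q = [1, 2, 4, 7] / [3, 6] / [5]
Final shape: (4, 2, 1).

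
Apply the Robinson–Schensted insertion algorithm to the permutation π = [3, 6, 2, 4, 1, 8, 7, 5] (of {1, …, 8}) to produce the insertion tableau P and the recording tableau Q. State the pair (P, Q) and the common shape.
P = [1, 4, 5] / [2, 6, 7] / [3, 8];  Q = [1, 2, 6] / [3, 4, 7] / [5, 8];  common shape = (3, 3, 2)

Row-insert the values π_1, π_2, … into P one at a time, bumping the leftmost entry strictly greater than the inserted value down to the next row. The recording tableau Q records, in position (i, j), the step at which that cell was added to P.
  Insert 3 (step 1): P = [3];  Q = [1]
  Insert 6 (step 2): P = [3, 6];  Q = [1, 2]
  Insert 2 (step 3): P = [2, 6] / [3];  Q = [1, 2] / [3]
  Insert 4 (step 4): P = [2, 4] / [3, 6];  Q = [1, 2] / [3, 4]
  Insert 1 (step 5): P = [1, 4] / [2, 6] / [3];  Q = [1, 2] / [3, 4] / [5]
  Insert 8 (step 6): P = [1, 4, 8] / [2, 6] / [3];  Q = [1, 2, 6] / [3, 4] / [5]
  Insert 7 (step 7): P = [1, 4, 7] / [2, 6, 8] / [3];  Q = [1, 2, 6] / [3, 4, 7] / [5]
  Insert 5 (step 8): P = [1, 4, 5] / [2, 6, 7] / [3, 8];  Q = [1, 2, 6] / [3, 4, 7] / [5, 8]
Final shape: (3, 3, 2).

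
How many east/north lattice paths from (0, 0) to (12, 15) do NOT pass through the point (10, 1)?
Number of paths = 17382540

Total paths from (0, 0) to (12, 15): C(27, 12) = 17383860. Paths through (10, 1): (paths (0, 0) → (10, 1)) × (paths (10, 1) → (12, 15)) = C(11, 10) · C(16, 2) = 11 · 120 = 1320. Avoidance count = 17383860 − 1320 = 17382540.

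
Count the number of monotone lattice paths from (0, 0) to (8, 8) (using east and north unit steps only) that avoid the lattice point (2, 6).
Number of paths = 12086

Total paths from (0, 0) to (8, 8): C(16, 8) = 12870. Paths through (2, 6): (paths (0, 0) → (2, 6)) × (paths (2, 6) → (8, 8)) = C(8, 2) · C(8, 6) = 28 · 28 = 784. Avoidance count = 12870 − 784 = 12086.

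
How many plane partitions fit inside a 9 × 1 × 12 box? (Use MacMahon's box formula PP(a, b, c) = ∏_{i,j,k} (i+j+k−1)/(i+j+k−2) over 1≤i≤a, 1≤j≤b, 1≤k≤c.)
PP(9, 1, 12) = 293930

Evaluate the triple product over i = 1..9, j = 1..1, k = 1..12. The factors are (2/1) · (3/2) · (4/3) · (5/4) · (6/5) · (7/6) · (8/7) · (9/8) · … (108 factors total). The numerators and denominators telescope so the product is an integer; carrying out the multiplication exactly gives PP(9, 1, 12) = 293930.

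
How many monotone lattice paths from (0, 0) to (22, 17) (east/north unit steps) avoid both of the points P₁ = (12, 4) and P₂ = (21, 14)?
Number of paths = 40331591930

Inclusion–exclusion. Total paths: C(39, 22) = 51021117810. Through P₁: C(16, 12)·C(23, 10) = 2082200120. Through P₂: C(35, 21)·C(4, 1) = 9279837600. Since P₁ is strictly southwest of P₂, a monotone path through both must visit P₁ then P₂; paths through both = C(16, 12)·C(19, 9)·C(4, 1) = 672511840. Avoid both = 51021117810 − 2082200120 − 9279837600 + 672511840 = 40331591930.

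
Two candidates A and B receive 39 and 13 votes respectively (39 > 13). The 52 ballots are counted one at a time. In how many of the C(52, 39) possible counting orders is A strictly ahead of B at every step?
Strict-lead orderings = 317506779800

Total orderings of the 52 votes with 39 for A: C(52, 39) = 635013559600. By the Bertrand ballot formula (Cycle Lemma / reflection principle), the number of orderings in which A is strictly ahead of B throughout is (p − q)/(p + q) · C(p + q, p) = (39 − 13)/(39 + 13) · 635013559600 = 317506779800.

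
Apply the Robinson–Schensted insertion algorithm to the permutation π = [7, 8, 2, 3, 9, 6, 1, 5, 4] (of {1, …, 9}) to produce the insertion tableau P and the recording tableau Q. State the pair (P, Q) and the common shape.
P = [1, 3, 4] / [2, 5, 9] / [6, 8] / [7];  Q = [1, 2, 5] / [3, 4, 6] / [7, 8] / [9];  common shape = (3, 3, 2, 1)

Row-insert the values π_1, π_2, … into P one at a time, bumping the leftmost entry strictly greater than the inserted value down to the next row. The recording tableau Q records, in position (i, j), the step at which that cell was added to P.
  Insert 7 (step 1): P = [7];  Q = [1]
  Insert 8 (step 2): P = [7, 8];  Q = [1, 2]
  Insert 2 (step 3): P = [2, 8] / [7];  Q = [1, 2] / [3]
  Insert 3 (step 4): P = [2, 3] / [7, 8];  Q = [1, 2] / [3, 4]
  Insert 9 (step 5): P = [2, 3, 9] / [7, 8];  Q = [1, 2, 5] / [3, 4]
  Insert 6 (step 6): P = [2, 3, 6] / [7, 8, 9];  Q = [1, 2, 5] / [3, 4, 6]
  Insert 1 (step 7): P = [1, 3, 6] / [2, 8, 9] / [7];  Q = [1, 2, 5] / [3, 4, 6] / [7]
  Insert 5 (step 8): P = [1, 3, 5] / [2, 6, 9] / [7, 8];  Q = [1, 2, 5] / [3, 4, 6] / [7, 8]
  Insert 4 (step 9): P = [1, 3, 4] / [2, 5, 9] / [6, 8] / [7];  Q = [1, 2, 5] / [3, 4, 6] / [7, 8] / [9]
Final shape: (3, 3, 2, 1).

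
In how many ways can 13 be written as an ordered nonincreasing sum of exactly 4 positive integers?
p(13, 4 parts) = 18

Partitions of n into exactly k parts ↔ partitions of n − k into at most k parts (subtract 1 from each part). For n = 13, k = 4, the partitions are: 10+1+1+1, 9+2+1+1, 8+3+1+1, 8+2+2+1, 7+4+1+1, 7+3+2+1, 7+2+2+2, 6+5+1+1, 6+4+2+1, 6+3+3+1, 6+3+2+2, 5+5+2+1, 5+4+3+1, 5+4+2+2, 5+3+3+2, 4+4+4+1, 4+4+3+2, 4+3+3+3. Count = 18.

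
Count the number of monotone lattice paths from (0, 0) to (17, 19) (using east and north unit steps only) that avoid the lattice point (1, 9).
Number of paths = 8544379250

Total paths from (0, 0) to (17, 19): C(36, 17) = 8597496600. Paths through (1, 9): (paths (0, 0) → (1, 9)) × (paths (1, 9) → (17, 19)) = C(10, 1) · C(26, 16) = 10 · 5311735 = 53117350. Avoidance count = 8597496600 − 53117350 = 8544379250.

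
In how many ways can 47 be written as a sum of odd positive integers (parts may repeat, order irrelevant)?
p_odd(47) = 2590

Enumerate partitions using only odd parts via the recurrence o(n, m) = o(n, m−2) + o(n−m, m) over odd m, starting from the largest odd part ≤ n. This gives p_odd(47) = 2590. (Euler's theorem: equals the count of distinct-part partitions.)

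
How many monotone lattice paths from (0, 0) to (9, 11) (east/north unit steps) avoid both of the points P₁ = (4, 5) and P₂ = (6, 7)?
Number of paths = 76148

Inclusion–exclusion. Total paths: C(20, 9) = 167960. Through P₁: C(9, 4)·C(11, 5) = 58212. Through P₂: C(13, 6)·C(7, 3) = 60060. Since P₁ is strictly southwest of P₂, a monotone path through both must visit P₁ then P₂; paths through both = C(9, 4)·C(4, 2)·C(7, 3) = 26460. Avoid both = 167960 − 58212 − 60060 + 26460 = 76148.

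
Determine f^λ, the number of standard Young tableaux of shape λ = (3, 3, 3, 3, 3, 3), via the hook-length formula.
# SYT of shape (3, 3, 3, 3, 3, 3) = 87516

Hook-length formula: f^λ = n! / Π hook(c), product over all cells c of the Young diagram. For λ = (3, 3, 3, 3, 3, 3), n = 18 boxes. Hook lengths by row (left-to-right, top-to-bottom): [8, 7, 6]; [7, 6, 5]; [6, 5, 4]; [5, 4, 3]; [4, 3, 2]; [3, 2, 1]. Product of hooks = 73156608000. So f^λ = 18! / 73156608000 = 6402373705728000 / 73156608000 = 87516.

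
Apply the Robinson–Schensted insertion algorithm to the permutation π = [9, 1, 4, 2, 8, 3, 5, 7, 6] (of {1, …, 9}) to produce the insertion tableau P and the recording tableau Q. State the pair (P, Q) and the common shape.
P = [1, 2, 3, 5, 6] / [4, 7] / [8] / [9];  Q = [1, 3, 5, 7, 8] / [2, 6] / [4] / [9];  common shape = (5, 2, 1, 1)

Row-insert the values π_1, π_2, … into P one at a time, bumping the leftmost entry strictly greater than the inserted value down to the next row. The recording tableau Q records, in position (i, j), the step at which that cell was added to P.
  Insert 9 (step 1): P = [9];  Q = [1]
  Insert 1 (step 2): P = [1] / [9];  Q = [1] / [2]
  Insert 4 (step 3): P = [1, 4] / [9];  Q = [1, 3] / [2]
  Insert 2 (step 4): P = [1, 2] / [4] / [9];  Q = [1, 3] / [2] / [4]
  Insert 8 (step 5): P = [1, 2, 8] / [4] / [9];  Q = [1, 3, 5] / [2] / [4]
  Insert 3 (step 6): P = [1, 2, 3] / [4, 8] / [9];  Q = [1, 3, 5] / [2, 6] / [4]
  Insert 5 (step 7): P = [1, 2, 3, 5] / [4, 8] / [9];  Q = [1, 3, 5, 7] / [2, 6] / [4]
  Insert 7 (step 8): P = [1, 2, 3, 5, 7] / [4, 8] / [9];  Q = [1, 3, 5, 7, 8] / [2, 6] / [4]
  Insert 6 (step 9): P = [1, 2, 3, 5, 6] / [4, 7] / [8] / [9];  Q = [1, 3, 5, 7, 8] / [2, 6] / [4] / [9]
Final shape: (5, 2, 1, 1).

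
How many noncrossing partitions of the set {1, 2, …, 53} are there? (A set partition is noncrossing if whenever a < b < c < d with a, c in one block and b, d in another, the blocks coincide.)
C_53 = 116157871455782434250553845880

These noncrossing partitions are counted by the Catalan number C_n = (1/(n + 1)) · C(2n, n). For n = 53: C_53 = (1/54) · C(106, 53) = 6272525058612251449529907677520/54 = 116157871455782434250553845880.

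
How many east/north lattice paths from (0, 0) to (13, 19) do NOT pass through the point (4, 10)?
Number of paths = 298704980

Total paths from (0, 0) to (13, 19): C(32, 13) = 347373600. Paths through (4, 10): (paths (0, 0) → (4, 10)) × (paths (4, 10) → (13, 19)) = C(14, 4) · C(18, 9) = 1001 · 48620 = 48668620. Avoidance count = 347373600 − 48668620 = 298704980.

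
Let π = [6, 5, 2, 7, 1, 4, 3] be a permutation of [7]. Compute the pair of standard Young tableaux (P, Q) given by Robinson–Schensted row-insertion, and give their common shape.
P = [1, 3] / [2, 4] / [5, 7] / [6];  Q = [1, 4] / [2, 6] / [3, 7] / [5];  common shape = (2, 2, 2, 1)

Row-insert the values π_1, π_2, … into P one at a time, bumping the leftmost entry strictly greater than the inserted value down to the next row. The recording tableau Q records, in position (i, j), the step at which that cell was added to P.
  Insert 6 (step 1): P = [6];  Q = [1]
  Insert 5 (step 2): P = [5] / [6];  Q = [1] / [2]
  Insert 2 (step 3): P = [2] / [5] / [6];  Q = [1] / [2] / [3]
  Insert 7 (step 4): P = [2, 7] / [5] / [6];  Q = [1, 4] / [2] / [3]
  Insert 1 (step 5): P = [1, 7] / [2] / [5] / [6];  Q = [1, 4] / [2] / [3] / [5]
  Insert 4 (step 6): P = [1, 4] / [2, 7] / [5] / [6];  Q = [1, 4] / [2, 6] / [3] / [5]
  Insert 3 (step 7): P = [1, 3] / [2, 4] / [5, 7] / [6];  Q = [1, 4] / [2, 6] / [3, 7] / [5]
Final shape: (2, 2, 2, 1).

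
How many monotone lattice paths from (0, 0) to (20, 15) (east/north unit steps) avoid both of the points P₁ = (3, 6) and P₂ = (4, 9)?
Number of paths = 2957202633

Inclusion–exclusion. Total paths: C(35, 20) = 3247943160. Through P₁: C(9, 3)·C(26, 17) = 262462200. Through P₂: C(13, 4)·C(22, 16) = 53348295. Since P₁ is strictly southwest of P₂, a monotone path through both must visit P₁ then P₂; paths through both = C(9, 3)·C(4, 1)·C(22, 16) = 25069968. Avoid both = 3247943160 − 262462200 − 53348295 + 25069968 = 2957202633.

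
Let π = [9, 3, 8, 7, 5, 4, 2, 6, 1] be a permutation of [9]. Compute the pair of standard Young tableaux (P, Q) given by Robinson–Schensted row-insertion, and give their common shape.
P = [1, 4, 6] / [2] / [3] / [5] / [7] / [8] / [9];  Q = [1, 3, 8] / [2] / [4] / [5] / [6] / [7] / [9];  common shape = (3, 1, 1, 1, 1, 1, 1)

Row-insert the values π_1, π_2, … into P one at a time, bumping the leftmost entry strictly greater than the inserted value down to the next row. The recording tableau Q records, in position (i, j), the step at which that cell was added to P.
  Insert 9 (step 1): P = [9];  Q = [1]
  Insert 3 (step 2): P = [3] / [9];  Q = [1] / [2]
  Insert 8 (step 3): P = [3, 8] / [9];  Q = [1, 3] / [2]
  Insert 7 (step 4): P = [3, 7] / [8] / [9];  Q = [1, 3] / [2] / [4]
  Insert 5 (step 5): P = [3, 5] / [7] / [8] / [9];  Q = [1, 3] / [2] / [4] / [5]
  Insert 4 (step 6): P = [3, 4] / [5] / [7] / [8] / [9];  Q = [1, 3] / [2] / [4] / [5] / [6]
  Insert 2 (step 7): P = [2, 4] / [3] / [5] / [7] / [8] / [9];  Q = [1, 3] / [2] / [4] / [5] / [6] / [7]
  Insert 6 (step 8): P = [2, 4, 6] / [3] / [5] / [7] / [8] / [9];  Q = [1, 3, 8] / [2] / [4] / [5] / [6] / [7]
  Insert 1 (step 9): P = [1, 4, 6] / [2] / [3] / [5] / [7] / [8] / [9];  Q = [1, 3, 8] / [2] / [4] / [5] / [6] / [7] / [9]
Final shape: (3, 1, 1, 1, 1, 1, 1).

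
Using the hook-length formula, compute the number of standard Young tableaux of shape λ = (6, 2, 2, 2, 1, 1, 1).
# SYT of shape (6, 2, 2, 2, 1, 1, 1) = 75075

Hook-length formula: f^λ = n! / Π hook(c), product over all cells c of the Young diagram. For λ = (6, 2, 2, 2, 1, 1, 1), n = 15 boxes. Hook lengths by row (left-to-right, top-to-bottom): [12, 8, 4, 3, 2, 1]; [7, 3]; [6, 2]; [5, 1]; [3]; [2]; [1]. Product of hooks = 17418240. So f^λ = 15! / 17418240 = 1307674368000 / 17418240 = 75075.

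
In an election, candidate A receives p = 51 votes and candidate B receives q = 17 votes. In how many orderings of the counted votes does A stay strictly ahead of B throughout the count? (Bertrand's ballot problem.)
Strict-lead orderings = 2247575790712824

Total orderings of the 68 votes with 51 for A: C(68, 51) = 4495151581425648. By the Bertrand ballot formula (Cycle Lemma / reflection principle), the number of orderings in which A is strictly ahead of B throughout is (p − q)/(p + q) · C(p + q, p) = (51 − 17)/(51 + 17) · 4495151581425648 = 2247575790712824.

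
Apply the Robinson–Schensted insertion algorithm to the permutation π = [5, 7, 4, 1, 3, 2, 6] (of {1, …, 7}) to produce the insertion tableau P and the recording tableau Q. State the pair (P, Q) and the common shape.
P = [1, 2, 6] / [3, 7] / [4] / [5];  Q = [1, 2, 7] / [3, 5] / [4] / [6];  common shape = (3, 2, 1, 1)

Row-insert the values π_1, π_2, … into P one at a time, bumping the leftmost entry strictly greater than the inserted value down to the next row. The recording tableau Q records, in position (i, j), the step at which that cell was added to P.
  Insert 5 (step 1): P = [5];  Q = [1]
  Insert 7 (step 2): P = [5, 7];  Q = [1, 2]
  Insert 4 (step 3): P = [4, 7] / [5];  Q = [1, 2] / [3]
  Insert 1 (step 4): P = [1, 7] / [4] / [5];  Q = [1, 2] / [3] / [4]
  Insert 3 (step 5): P = [1, 3] / [4, 7] / [5];  Q = [1, 2] / [3, 5] / [4]
  Insert 2 (step 6): P = [1, 2] / [3, 7] / [4] / [5];  Q = [1, 2] / [3, 5] / [4] / [6]
  Insert 6 (step 7): P = [1, 2, 6] / [3, 7] / [4] / [5];  Q = [1, 2, 7] / [3, 5] / [4] / [6]
Final shape: (3, 2, 1, 1).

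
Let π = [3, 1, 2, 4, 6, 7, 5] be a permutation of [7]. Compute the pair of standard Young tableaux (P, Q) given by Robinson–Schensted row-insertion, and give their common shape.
P = [1, 2, 4, 5, 7] / [3, 6];  Q = [1, 3, 4, 5, 6] / [2, 7];  common shape = (5, 2)

Row-insert the values π_1, π_2, … into P one at a time, bumping the leftmost entry strictly greater than the inserted value down to the next row. The recording tableau Q records, in position (i, j), the step at which that cell was added to P.
  Insert 3 (step 1): P = [3];  Q = [1]
  Insert 1 (step 2): P = [1] / [3];  Q = [1] / [2]
  Insert 2 (step 3): P = [1, 2] / [3];  Q = [1, 3] / [2]
  Insert 4 (step 4): P = [1, 2, 4] / [3];  Q = [1, 3, 4] / [2]
  Insert 6 (step 5): P = [1, 2, 4, 6] / [3];  Q = [1, 3, 4, 5] / [2]
  Insert 7 (step 6): P = [1, 2, 4, 6, 7] / [3];  Q = [1, 3, 4, 5, 6] / [2]
  Insert 5 (step 7): P = [1, 2, 4, 5, 7] / [3, 6];  Q = [1, 3, 4, 5, 6] / [2, 7]
Final shape: (5, 2).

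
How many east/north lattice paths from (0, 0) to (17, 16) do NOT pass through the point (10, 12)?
Number of paths = 953409930

Total paths from (0, 0) to (17, 16): C(33, 17) = 1166803110. Paths through (10, 12): (paths (0, 0) → (10, 12)) × (paths (10, 12) → (17, 16)) = C(22, 10) · C(11, 7) = 646646 · 330 = 213393180. Avoidance count = 1166803110 − 213393180 = 953409930.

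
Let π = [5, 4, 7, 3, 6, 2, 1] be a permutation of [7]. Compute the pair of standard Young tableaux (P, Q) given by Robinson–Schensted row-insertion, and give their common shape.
P = [1, 6] / [2, 7] / [3] / [4] / [5];  Q = [1, 3] / [2, 5] / [4] / [6] / [7];  common shape = (2, 2, 1, 1, 1)

Row-insert the values π_1, π_2, … into P one at a time, bumping the leftmost entry strictly greater than the inserted value down to the next row. The recording tableau Q records, in position (i, j), the step at which that cell was added to P.
  Insert 5 (step 1): P = [5];  Q = [1]
  Insert 4 (step 2): P = [4] / [5];  Q = [1] / [2]
  Insert 7 (step 3): P = [4, 7] / [5];  Q = [1, 3] / [2]
  Insert 3 (step 4): P = [3, 7] / [4] / [5];  Q = [1, 3] / [2] / [4]
  Insert 6 (step 5): P = [3, 6] / [4, 7] / [5];  Q = [1, 3] / [2, 5] / [4]
  Insert 2 (step 6): P = [2, 6] / [3, 7] / [4] / [5];  Q = [1, 3] / [2, 5] / [4] / [6]
  Insert 1 (step 7): P = [1, 6] / [2, 7] / [3] / [4] / [5];  Q = [1, 3] / [2, 5] / [4] / [6] / [7]
Final shape: (2, 2, 1, 1, 1).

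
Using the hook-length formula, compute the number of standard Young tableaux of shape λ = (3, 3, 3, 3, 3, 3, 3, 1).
# SYT of shape (3, 3, 3, 3, 3, 3, 3, 1) = 9145422

Hook-length formula: f^λ = n! / Π hook(c), product over all cells c of the Young diagram. For λ = (3, 3, 3, 3, 3, 3, 3, 1), n = 22 boxes. Hook lengths by row (left-to-right, top-to-bottom): [10, 8, 7]; [9, 7, 6]; [8, 6, 5]; [7, 5, 4]; [6, 4, 3]; [5, 3, 2]; [4, 2, 1]; [1]. Product of hooks = 122903101440000. So f^λ = 22! / 122903101440000 = 1124000727777607680000 / 122903101440000 = 9145422.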